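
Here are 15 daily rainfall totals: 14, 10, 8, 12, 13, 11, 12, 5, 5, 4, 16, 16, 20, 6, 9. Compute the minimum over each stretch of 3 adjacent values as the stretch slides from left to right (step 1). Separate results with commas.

Sliding a size-3 window across the 15 values:
(14, 10, 8) → min 8
(10, 8, 12) → min 8
(8, 12, 13) → min 8
(12, 13, 11) → min 11
(13, 11, 12) → min 11
(11, 12, 5) → min 5
(12, 5, 5) → min 5
(5, 5, 4) → min 4
(5, 4, 16) → min 4
(4, 16, 16) → min 4
(16, 16, 20) → min 16
(16, 20, 6) → min 6
(20, 6, 9) → min 6

8, 8, 8, 11, 11, 5, 5, 4, 4, 4, 16, 6, 6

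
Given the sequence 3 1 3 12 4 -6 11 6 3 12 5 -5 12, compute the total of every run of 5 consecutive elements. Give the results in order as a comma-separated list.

(3, 1, 3, 12, 4) → sum 23
(1, 3, 12, 4, -6) → sum 14
(3, 12, 4, -6, 11) → sum 24
(12, 4, -6, 11, 6) → sum 27
(4, -6, 11, 6, 3) → sum 18
(-6, 11, 6, 3, 12) → sum 26
(11, 6, 3, 12, 5) → sum 37
(6, 3, 12, 5, -5) → sum 21
(3, 12, 5, -5, 12) → sum 27

23, 14, 24, 27, 18, 26, 37, 21, 27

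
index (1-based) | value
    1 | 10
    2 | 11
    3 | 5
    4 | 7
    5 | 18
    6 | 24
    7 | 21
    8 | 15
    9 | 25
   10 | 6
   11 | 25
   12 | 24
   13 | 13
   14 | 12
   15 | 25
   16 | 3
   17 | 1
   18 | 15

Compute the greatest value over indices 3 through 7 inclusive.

24

Elements at indices 3..7: 5, 7, 18, 24, 21
max(5, 7, 18, 24, 21) = 24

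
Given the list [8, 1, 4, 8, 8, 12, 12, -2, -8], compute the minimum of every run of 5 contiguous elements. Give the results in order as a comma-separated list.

Sliding a size-5 window across the 9 values:
(8, 1, 4, 8, 8) → min 1
(1, 4, 8, 8, 12) → min 1
(4, 8, 8, 12, 12) → min 4
(8, 8, 12, 12, -2) → min -2
(8, 12, 12, -2, -8) → min -8

1, 1, 4, -2, -8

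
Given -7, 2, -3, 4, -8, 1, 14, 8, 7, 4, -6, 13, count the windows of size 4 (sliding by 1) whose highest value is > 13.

[-7, 2, -3, 4] → max 4
[2, -3, 4, -8] → max 4
[-3, 4, -8, 1] → max 4
[4, -8, 1, 14] → max 14  > 13 ✓
[-8, 1, 14, 8] → max 14  > 13 ✓
[1, 14, 8, 7] → max 14  > 13 ✓
[14, 8, 7, 4] → max 14  > 13 ✓
[8, 7, 4, -6] → max 8
[7, 4, -6, 13] → max 13
4 windows satisfy the condition.

4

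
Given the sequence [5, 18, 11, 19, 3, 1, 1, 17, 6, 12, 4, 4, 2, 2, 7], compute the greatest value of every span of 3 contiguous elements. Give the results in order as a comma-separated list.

18, 19, 19, 19, 3, 17, 17, 17, 12, 12, 4, 4, 7

[5, 18, 11] → max 18
[18, 11, 19] → max 19
[11, 19, 3] → max 19
[19, 3, 1] → max 19
[3, 1, 1] → max 3
[1, 1, 17] → max 17
[1, 17, 6] → max 17
[17, 6, 12] → max 17
[6, 12, 4] → max 12
[12, 4, 4] → max 12
[4, 4, 2] → max 4
[4, 2, 2] → max 4
[2, 2, 7] → max 7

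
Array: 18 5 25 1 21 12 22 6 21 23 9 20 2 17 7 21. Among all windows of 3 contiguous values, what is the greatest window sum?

18 5 25 → sum 48
5 25 1 → sum 31
25 1 21 → sum 47
1 21 12 → sum 34
21 12 22 → sum 55
12 22 6 → sum 40
22 6 21 → sum 49
6 21 23 → sum 50
21 23 9 → sum 53
23 9 20 → sum 52
9 20 2 → sum 31
20 2 17 → sum 39
2 17 7 → sum 26
17 7 21 → sum 45
Greatest of these is 55.

55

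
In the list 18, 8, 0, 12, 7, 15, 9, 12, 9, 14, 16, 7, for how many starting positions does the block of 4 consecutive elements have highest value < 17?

8

[18, 8, 0, 12] → max 18
[8, 0, 12, 7] → max 12  < 17 ✓
[0, 12, 7, 15] → max 15  < 17 ✓
[12, 7, 15, 9] → max 15  < 17 ✓
[7, 15, 9, 12] → max 15  < 17 ✓
[15, 9, 12, 9] → max 15  < 17 ✓
[9, 12, 9, 14] → max 14  < 17 ✓
[12, 9, 14, 16] → max 16  < 17 ✓
[9, 14, 16, 7] → max 16  < 17 ✓
8 windows satisfy the condition.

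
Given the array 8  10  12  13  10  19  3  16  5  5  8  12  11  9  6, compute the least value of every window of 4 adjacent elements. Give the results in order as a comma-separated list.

8, 10, 10, 3, 3, 3, 3, 5, 5, 5, 8, 6

Sliding a size-4 window across the 15 values:
8 10 12 13 → min 8
10 12 13 10 → min 10
12 13 10 19 → min 10
13 10 19 3 → min 3
10 19 3 16 → min 3
19 3 16 5 → min 3
3 16 5 5 → min 3
16 5 5 8 → min 5
5 5 8 12 → min 5
5 8 12 11 → min 5
8 12 11 9 → min 8
12 11 9 6 → min 6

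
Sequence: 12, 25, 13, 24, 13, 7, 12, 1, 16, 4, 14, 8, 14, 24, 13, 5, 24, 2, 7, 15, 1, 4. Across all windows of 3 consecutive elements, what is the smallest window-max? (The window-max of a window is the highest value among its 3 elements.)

12

[12, 25, 13] → max 25
[25, 13, 24] → max 25
[13, 24, 13] → max 24
[24, 13, 7] → max 24
[13, 7, 12] → max 13
[7, 12, 1] → max 12
[12, 1, 16] → max 16
[1, 16, 4] → max 16
[16, 4, 14] → max 16
[4, 14, 8] → max 14
[14, 8, 14] → max 14
[8, 14, 24] → max 24
[14, 24, 13] → max 24
[24, 13, 5] → max 24
[13, 5, 24] → max 24
[5, 24, 2] → max 24
[24, 2, 7] → max 24
[2, 7, 15] → max 15
[7, 15, 1] → max 15
[15, 1, 4] → max 15
Smallest of these is 12.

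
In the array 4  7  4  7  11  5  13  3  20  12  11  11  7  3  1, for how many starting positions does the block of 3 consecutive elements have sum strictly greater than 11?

12

(4, 7, 4) → sum 15  > 11 ✓
(7, 4, 7) → sum 18  > 11 ✓
(4, 7, 11) → sum 22  > 11 ✓
(7, 11, 5) → sum 23  > 11 ✓
(11, 5, 13) → sum 29  > 11 ✓
(5, 13, 3) → sum 21  > 11 ✓
(13, 3, 20) → sum 36  > 11 ✓
(3, 20, 12) → sum 35  > 11 ✓
(20, 12, 11) → sum 43  > 11 ✓
(12, 11, 11) → sum 34  > 11 ✓
(11, 11, 7) → sum 29  > 11 ✓
(11, 7, 3) → sum 21  > 11 ✓
(7, 3, 1) → sum 11
12 windows satisfy the condition.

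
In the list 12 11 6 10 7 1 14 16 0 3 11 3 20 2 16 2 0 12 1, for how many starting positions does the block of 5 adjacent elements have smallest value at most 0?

8

[12, 11, 6, 10, 7] → min 6
[11, 6, 10, 7, 1] → min 1
[6, 10, 7, 1, 14] → min 1
[10, 7, 1, 14, 16] → min 1
[7, 1, 14, 16, 0] → min 0  ≤ 0 ✓
[1, 14, 16, 0, 3] → min 0  ≤ 0 ✓
[14, 16, 0, 3, 11] → min 0  ≤ 0 ✓
[16, 0, 3, 11, 3] → min 0  ≤ 0 ✓
[0, 3, 11, 3, 20] → min 0  ≤ 0 ✓
[3, 11, 3, 20, 2] → min 2
[11, 3, 20, 2, 16] → min 2
[3, 20, 2, 16, 2] → min 2
[20, 2, 16, 2, 0] → min 0  ≤ 0 ✓
[2, 16, 2, 0, 12] → min 0  ≤ 0 ✓
[16, 2, 0, 12, 1] → min 0  ≤ 0 ✓
8 windows satisfy the condition.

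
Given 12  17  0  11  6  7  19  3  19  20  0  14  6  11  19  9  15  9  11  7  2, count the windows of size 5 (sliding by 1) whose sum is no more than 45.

(12, 17, 0, 11, 6) → sum 46
(17, 0, 11, 6, 7) → sum 41  ≤ 45 ✓
(0, 11, 6, 7, 19) → sum 43  ≤ 45 ✓
(11, 6, 7, 19, 3) → sum 46
(6, 7, 19, 3, 19) → sum 54
(7, 19, 3, 19, 20) → sum 68
(19, 3, 19, 20, 0) → sum 61
(3, 19, 20, 0, 14) → sum 56
(19, 20, 0, 14, 6) → sum 59
(20, 0, 14, 6, 11) → sum 51
(0, 14, 6, 11, 19) → sum 50
(14, 6, 11, 19, 9) → sum 59
(6, 11, 19, 9, 15) → sum 60
(11, 19, 9, 15, 9) → sum 63
(19, 9, 15, 9, 11) → sum 63
(9, 15, 9, 11, 7) → sum 51
(15, 9, 11, 7, 2) → sum 44  ≤ 45 ✓
3 windows satisfy the condition.

3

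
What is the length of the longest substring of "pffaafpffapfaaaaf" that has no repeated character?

3

add p: [p] len 1
add f: [p, f] len 2
add f (repeat f, move left end past it): [f] len 1
add a: [f, a] len 2
add a (repeat a, move left end past it): [a] len 1
add f: [a, f] len 2
add p: [a, f, p] len 3
add f (repeat f, move left end past it): [p, f] len 2
add f (repeat f, move left end past it): [f] len 1
add a: [f, a] len 2
add p: [f, a, p] len 3
add f (repeat f, move left end past it): [a, p, f] len 3
add a (repeat a, move left end past it): [p, f, a] len 3
add a (repeat a, move left end past it): [a] len 1
add a (repeat a, move left end past it): [a] len 1
add a (repeat a, move left end past it): [a] len 1
add f: [a, f] len 2
Longest all-distinct length: 3.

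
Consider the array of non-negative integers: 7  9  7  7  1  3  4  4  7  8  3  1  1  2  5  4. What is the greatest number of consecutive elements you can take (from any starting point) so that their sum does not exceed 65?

add 7: [7] sum 7, len 1
add 9: [7, 9] sum 16, len 2
add 7: [7, 9, 7] sum 23, len 3
add 7: [7, 9, 7, 7] sum 30, len 4
add 1: [7, 9, 7, 7, 1] sum 31, len 5
add 3: [7, 9, 7, 7, 1, 3] sum 34, len 6
add 4: [7, 9, 7, 7, 1, 3, 4] sum 38, len 7
add 4: [7, 9, 7, 7, 1, 3, 4, 4] sum 42, len 8
add 7: [7, 9, 7, 7, 1, 3, 4, 4, 7] sum 49, len 9
add 8: [7, 9, 7, 7, 1, 3, 4, 4, 7, 8] sum 57, len 10
add 3: [7, 9, 7, 7, 1, 3, 4, 4, 7, 8, 3] sum 60, len 11
add 1: [7, 9, 7, 7, 1, 3, 4, 4, 7, 8, 3, 1] sum 61, len 12
add 1: [7, 9, 7, 7, 1, 3, 4, 4, 7, 8, 3, 1, 1] sum 62, len 13
add 2: [7, 9, 7, 7, 1, 3, 4, 4, 7, 8, 3, 1, 1, 2] sum 64, len 14
add 5: [9, 7, 7, 1, 3, 4, 4, 7, 8, 3, 1, 1, 2, 5] sum 62, len 14
add 4: [7, 7, 1, 3, 4, 4, 7, 8, 3, 1, 1, 2, 5, 4] sum 57, len 14
Longest length seen: 14.

14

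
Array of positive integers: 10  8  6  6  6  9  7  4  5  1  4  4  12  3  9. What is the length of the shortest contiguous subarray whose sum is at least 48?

7

add 10: running sum 10 < 48
add 8: running sum 18 < 48
add 6: running sum 24 < 48
add 6: running sum 30 < 48
add 6: running sum 36 < 48
add 9: running sum 45 < 48
end 6: [10, 8, 6, 6, 6, 9, 7] sum 52, len 7
end 7: [10, 8, 6, 6, 6, 9, 7, 4] sum 56, len 8
end 8: [8, 6, 6, 6, 9, 7, 4, 5] sum 51, len 8
end 9: [8, 6, 6, 6, 9, 7, 4, 5, 1] sum 52, len 9
end 10: [6, 6, 6, 9, 7, 4, 5, 1, 4] sum 48, len 9
end 11: [6, 6, 6, 9, 7, 4, 5, 1, 4, 4] sum 52, len 10
end 12: [6, 9, 7, 4, 5, 1, 4, 4, 12] sum 52, len 9
end 13: [9, 7, 4, 5, 1, 4, 4, 12, 3] sum 49, len 9
end 14: [7, 4, 5, 1, 4, 4, 12, 3, 9] sum 49, len 9
Shortest qualifying length: 7.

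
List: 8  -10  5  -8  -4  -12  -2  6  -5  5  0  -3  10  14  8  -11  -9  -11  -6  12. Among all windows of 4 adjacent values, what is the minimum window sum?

-37

8 -10 5 -8 → sum -5
-10 5 -8 -4 → sum -17
5 -8 -4 -12 → sum -19
-8 -4 -12 -2 → sum -26
-4 -12 -2 6 → sum -12
-12 -2 6 -5 → sum -13
-2 6 -5 5 → sum 4
6 -5 5 0 → sum 6
-5 5 0 -3 → sum -3
5 0 -3 10 → sum 12
0 -3 10 14 → sum 21
-3 10 14 8 → sum 29
10 14 8 -11 → sum 21
14 8 -11 -9 → sum 2
8 -11 -9 -11 → sum -23
-11 -9 -11 -6 → sum -37
-9 -11 -6 12 → sum -14
Minimum of these is -37.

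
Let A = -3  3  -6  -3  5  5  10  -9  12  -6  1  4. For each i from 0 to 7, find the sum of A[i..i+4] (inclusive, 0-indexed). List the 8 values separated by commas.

-3 3 -6 -3 5 → sum -4
3 -6 -3 5 5 → sum 4
-6 -3 5 5 10 → sum 11
-3 5 5 10 -9 → sum 8
5 5 10 -9 12 → sum 23
5 10 -9 12 -6 → sum 12
10 -9 12 -6 1 → sum 8
-9 12 -6 1 4 → sum 2

-4, 4, 11, 8, 23, 12, 8, 2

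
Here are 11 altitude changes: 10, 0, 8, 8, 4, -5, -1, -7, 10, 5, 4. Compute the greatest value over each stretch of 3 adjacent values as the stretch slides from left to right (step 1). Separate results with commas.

[10, 0, 8] → max 10
[0, 8, 8] → max 8
[8, 8, 4] → max 8
[8, 4, -5] → max 8
[4, -5, -1] → max 4
[-5, -1, -7] → max -1
[-1, -7, 10] → max 10
[-7, 10, 5] → max 10
[10, 5, 4] → max 10

10, 8, 8, 8, 4, -1, 10, 10, 10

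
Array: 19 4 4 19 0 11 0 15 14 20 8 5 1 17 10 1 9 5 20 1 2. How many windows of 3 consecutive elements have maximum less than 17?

6

19 4 4 → max 19
4 4 19 → max 19
4 19 0 → max 19
19 0 11 → max 19
0 11 0 → max 11  < 17 ✓
11 0 15 → max 15  < 17 ✓
0 15 14 → max 15  < 17 ✓
15 14 20 → max 20
14 20 8 → max 20
20 8 5 → max 20
8 5 1 → max 8  < 17 ✓
5 1 17 → max 17
1 17 10 → max 17
17 10 1 → max 17
10 1 9 → max 10  < 17 ✓
1 9 5 → max 9  < 17 ✓
9 5 20 → max 20
5 20 1 → max 20
20 1 2 → max 20
6 windows satisfy the condition.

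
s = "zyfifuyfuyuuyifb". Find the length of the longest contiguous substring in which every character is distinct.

add z: [z] len 1
add y: [z, y] len 2
add f: [z, y, f] len 3
add i: [z, y, f, i] len 4
add f (repeat f, move left end past it): [i, f] len 2
add u: [i, f, u] len 3
add y: [i, f, u, y] len 4
add f (repeat f, move left end past it): [u, y, f] len 3
add u (repeat u, move left end past it): [y, f, u] len 3
add y (repeat y, move left end past it): [f, u, y] len 3
add u (repeat u, move left end past it): [y, u] len 2
add u (repeat u, move left end past it): [u] len 1
add y: [u, y] len 2
add i: [u, y, i] len 3
add f: [u, y, i, f] len 4
add b: [u, y, i, f, b] len 5
Longest all-distinct length: 5.

5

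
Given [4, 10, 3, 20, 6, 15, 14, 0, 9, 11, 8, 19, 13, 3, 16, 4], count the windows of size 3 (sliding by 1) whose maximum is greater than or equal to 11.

13

[4, 10, 3] → max 10
[10, 3, 20] → max 20  ≥ 11 ✓
[3, 20, 6] → max 20  ≥ 11 ✓
[20, 6, 15] → max 20  ≥ 11 ✓
[6, 15, 14] → max 15  ≥ 11 ✓
[15, 14, 0] → max 15  ≥ 11 ✓
[14, 0, 9] → max 14  ≥ 11 ✓
[0, 9, 11] → max 11  ≥ 11 ✓
[9, 11, 8] → max 11  ≥ 11 ✓
[11, 8, 19] → max 19  ≥ 11 ✓
[8, 19, 13] → max 19  ≥ 11 ✓
[19, 13, 3] → max 19  ≥ 11 ✓
[13, 3, 16] → max 16  ≥ 11 ✓
[3, 16, 4] → max 16  ≥ 11 ✓
13 windows satisfy the condition.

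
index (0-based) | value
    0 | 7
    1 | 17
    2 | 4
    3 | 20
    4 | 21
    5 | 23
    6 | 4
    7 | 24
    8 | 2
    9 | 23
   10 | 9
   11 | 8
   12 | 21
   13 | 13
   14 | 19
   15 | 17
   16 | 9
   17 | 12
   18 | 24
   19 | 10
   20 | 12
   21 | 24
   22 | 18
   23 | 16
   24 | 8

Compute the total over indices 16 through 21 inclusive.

91

Elements at indices 16..21: 9, 12, 24, 10, 12, 24
sum(9, 12, 24, 10, 12, 24) = 91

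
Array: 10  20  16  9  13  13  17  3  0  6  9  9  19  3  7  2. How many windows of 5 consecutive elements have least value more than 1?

7

[10, 20, 16, 9, 13] → min 9  > 1 ✓
[20, 16, 9, 13, 13] → min 9  > 1 ✓
[16, 9, 13, 13, 17] → min 9  > 1 ✓
[9, 13, 13, 17, 3] → min 3  > 1 ✓
[13, 13, 17, 3, 0] → min 0
[13, 17, 3, 0, 6] → min 0
[17, 3, 0, 6, 9] → min 0
[3, 0, 6, 9, 9] → min 0
[0, 6, 9, 9, 19] → min 0
[6, 9, 9, 19, 3] → min 3  > 1 ✓
[9, 9, 19, 3, 7] → min 3  > 1 ✓
[9, 19, 3, 7, 2] → min 2  > 1 ✓
7 windows satisfy the condition.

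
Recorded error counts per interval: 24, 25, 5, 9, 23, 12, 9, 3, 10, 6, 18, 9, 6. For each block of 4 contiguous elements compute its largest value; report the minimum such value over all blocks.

10

24 25 5 9 → max 25
25 5 9 23 → max 25
5 9 23 12 → max 23
9 23 12 9 → max 23
23 12 9 3 → max 23
12 9 3 10 → max 12
9 3 10 6 → max 10
3 10 6 18 → max 18
10 6 18 9 → max 18
6 18 9 6 → max 18
Minimum of these is 10.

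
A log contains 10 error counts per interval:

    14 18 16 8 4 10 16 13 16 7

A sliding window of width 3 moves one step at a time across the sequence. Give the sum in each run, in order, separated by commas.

14 18 16 → sum 48
18 16 8 → sum 42
16 8 4 → sum 28
8 4 10 → sum 22
4 10 16 → sum 30
10 16 13 → sum 39
16 13 16 → sum 45
13 16 7 → sum 36

48, 42, 28, 22, 30, 39, 45, 36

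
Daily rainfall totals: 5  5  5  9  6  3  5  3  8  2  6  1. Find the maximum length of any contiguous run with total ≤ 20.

[5] sum 5 len 1
[5, 5] sum 10 len 2
[5, 5, 5] sum 15 len 3
[5, 5, 9] sum 19 len 3
[5, 9, 6] sum 20 len 3
[9, 6, 3] sum 18 len 3
[6, 3, 5] sum 14 len 3
[6, 3, 5, 3] sum 17 len 4
[3, 5, 3, 8] sum 19 len 4
[5, 3, 8, 2] sum 18 len 4
[3, 8, 2, 6] sum 19 len 4
[3, 8, 2, 6, 1] sum 20 len 5
Longest length seen: 5.

5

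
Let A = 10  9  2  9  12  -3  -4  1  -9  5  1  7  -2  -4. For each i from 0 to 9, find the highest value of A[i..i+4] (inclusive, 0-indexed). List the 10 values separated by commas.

12, 12, 12, 12, 12, 5, 5, 7, 7, 7

(10, 9, 2, 9, 12) → max 12
(9, 2, 9, 12, -3) → max 12
(2, 9, 12, -3, -4) → max 12
(9, 12, -3, -4, 1) → max 12
(12, -3, -4, 1, -9) → max 12
(-3, -4, 1, -9, 5) → max 5
(-4, 1, -9, 5, 1) → max 5
(1, -9, 5, 1, 7) → max 7
(-9, 5, 1, 7, -2) → max 7
(5, 1, 7, -2, -4) → max 7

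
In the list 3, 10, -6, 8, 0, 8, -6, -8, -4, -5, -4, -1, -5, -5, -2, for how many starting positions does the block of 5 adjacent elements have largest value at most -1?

[3, 10, -6, 8, 0] → max 10
[10, -6, 8, 0, 8] → max 10
[-6, 8, 0, 8, -6] → max 8
[8, 0, 8, -6, -8] → max 8
[0, 8, -6, -8, -4] → max 8
[8, -6, -8, -4, -5] → max 8
[-6, -8, -4, -5, -4] → max -4  ≤ -1 ✓
[-8, -4, -5, -4, -1] → max -1  ≤ -1 ✓
[-4, -5, -4, -1, -5] → max -1  ≤ -1 ✓
[-5, -4, -1, -5, -5] → max -1  ≤ -1 ✓
[-4, -1, -5, -5, -2] → max -1  ≤ -1 ✓
5 windows satisfy the condition.

5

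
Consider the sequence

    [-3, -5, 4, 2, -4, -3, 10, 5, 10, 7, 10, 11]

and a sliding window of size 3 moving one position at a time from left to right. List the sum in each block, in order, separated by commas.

[-3, -5, 4] → sum -4
[-5, 4, 2] → sum 1
[4, 2, -4] → sum 2
[2, -4, -3] → sum -5
[-4, -3, 10] → sum 3
[-3, 10, 5] → sum 12
[10, 5, 10] → sum 25
[5, 10, 7] → sum 22
[10, 7, 10] → sum 27
[7, 10, 11] → sum 28

-4, 1, 2, -5, 3, 12, 25, 22, 27, 28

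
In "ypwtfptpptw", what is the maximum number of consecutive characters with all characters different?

[y] len 1
[y, p] len 2
[y, p, w] len 3
[y, p, w, t] len 4
[y, p, w, t, f] len 5
[w, t, f, p] len 4
[f, p, t] len 3
[t, p] len 2
[p] len 1
[p, t] len 2
[p, t, w] len 3
Longest all-distinct length: 5.

5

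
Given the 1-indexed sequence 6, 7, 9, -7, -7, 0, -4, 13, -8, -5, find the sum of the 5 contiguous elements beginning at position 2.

Elements at indices 2..6: 7, 9, -7, -7, 0
sum(7, 9, -7, -7, 0) = 2

2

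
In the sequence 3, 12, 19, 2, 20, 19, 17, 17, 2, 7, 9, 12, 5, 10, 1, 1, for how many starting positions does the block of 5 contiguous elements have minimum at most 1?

(3, 12, 19, 2, 20) → min 2
(12, 19, 2, 20, 19) → min 2
(19, 2, 20, 19, 17) → min 2
(2, 20, 19, 17, 17) → min 2
(20, 19, 17, 17, 2) → min 2
(19, 17, 17, 2, 7) → min 2
(17, 17, 2, 7, 9) → min 2
(17, 2, 7, 9, 12) → min 2
(2, 7, 9, 12, 5) → min 2
(7, 9, 12, 5, 10) → min 5
(9, 12, 5, 10, 1) → min 1  ≤ 1 ✓
(12, 5, 10, 1, 1) → min 1  ≤ 1 ✓
2 windows satisfy the condition.

2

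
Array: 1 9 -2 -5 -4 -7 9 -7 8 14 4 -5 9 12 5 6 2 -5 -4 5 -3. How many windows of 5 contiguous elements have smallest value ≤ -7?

[1, 9, -2, -5, -4] → min -5
[9, -2, -5, -4, -7] → min -7  ≤ -7 ✓
[-2, -5, -4, -7, 9] → min -7  ≤ -7 ✓
[-5, -4, -7, 9, -7] → min -7  ≤ -7 ✓
[-4, -7, 9, -7, 8] → min -7  ≤ -7 ✓
[-7, 9, -7, 8, 14] → min -7  ≤ -7 ✓
[9, -7, 8, 14, 4] → min -7  ≤ -7 ✓
[-7, 8, 14, 4, -5] → min -7  ≤ -7 ✓
[8, 14, 4, -5, 9] → min -5
[14, 4, -5, 9, 12] → min -5
[4, -5, 9, 12, 5] → min -5
[-5, 9, 12, 5, 6] → min -5
[9, 12, 5, 6, 2] → min 2
[12, 5, 6, 2, -5] → min -5
[5, 6, 2, -5, -4] → min -5
[6, 2, -5, -4, 5] → min -5
[2, -5, -4, 5, -3] → min -5
7 windows satisfy the condition.

7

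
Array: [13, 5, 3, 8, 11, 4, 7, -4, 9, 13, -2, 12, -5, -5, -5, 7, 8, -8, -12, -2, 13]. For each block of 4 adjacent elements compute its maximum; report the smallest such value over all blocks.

Window maxs for each of the 18 positions:
13 5 3 8 → max 13
5 3 8 11 → max 11
3 8 11 4 → max 11
8 11 4 7 → max 11
11 4 7 -4 → max 11
4 7 -4 9 → max 9
7 -4 9 13 → max 13
-4 9 13 -2 → max 13
9 13 -2 12 → max 13
13 -2 12 -5 → max 13
-2 12 -5 -5 → max 12
12 -5 -5 -5 → max 12
-5 -5 -5 7 → max 7
-5 -5 7 8 → max 8
-5 7 8 -8 → max 8
7 8 -8 -12 → max 8
8 -8 -12 -2 → max 8
-8 -12 -2 13 → max 13
Smallest of these is 7.

7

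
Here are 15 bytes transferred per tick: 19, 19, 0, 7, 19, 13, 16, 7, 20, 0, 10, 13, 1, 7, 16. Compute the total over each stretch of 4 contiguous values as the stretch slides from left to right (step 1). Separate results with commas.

19 19 0 7 → sum 45
19 0 7 19 → sum 45
0 7 19 13 → sum 39
7 19 13 16 → sum 55
19 13 16 7 → sum 55
13 16 7 20 → sum 56
16 7 20 0 → sum 43
7 20 0 10 → sum 37
20 0 10 13 → sum 43
0 10 13 1 → sum 24
10 13 1 7 → sum 31
13 1 7 16 → sum 37

45, 45, 39, 55, 55, 56, 43, 37, 43, 24, 31, 37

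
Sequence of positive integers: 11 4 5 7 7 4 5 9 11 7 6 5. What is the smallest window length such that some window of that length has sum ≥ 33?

4

Extend right; whenever the sum reaches 33, record the length and shrink from the left:
add 11: running sum 11 < 33
add 4: running sum 15 < 33
add 5: running sum 20 < 33
add 7: running sum 27 < 33
end 4: [11, 4, 5, 7, 7] sum 34, len 5
end 5: [11, 4, 5, 7, 7, 4] sum 38, len 6
end 6: [11, 4, 5, 7, 7, 4, 5] sum 43, len 7
end 7: [5, 7, 7, 4, 5, 9] sum 37, len 6
end 8: [7, 4, 5, 9, 11] sum 36, len 5
end 9: [4, 5, 9, 11, 7] sum 36, len 5
end 10: [9, 11, 7, 6] sum 33, len 4
end 11: [9, 11, 7, 6, 5] sum 38, len 5
Shortest qualifying length: 4.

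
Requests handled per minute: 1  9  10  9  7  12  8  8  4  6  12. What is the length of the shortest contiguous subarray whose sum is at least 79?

10

add 1: running sum 1 < 79
add 9: running sum 10 < 79
add 10: running sum 20 < 79
add 9: running sum 29 < 79
add 7: running sum 36 < 79
add 12: running sum 48 < 79
add 8: running sum 56 < 79
add 8: running sum 64 < 79
add 4: running sum 68 < 79
add 6: running sum 74 < 79
add 12: shortest ending here [9, 10, 9, 7, 12, 8, 8, 4, 6, 12] sum 85, len 10
Shortest qualifying length: 10.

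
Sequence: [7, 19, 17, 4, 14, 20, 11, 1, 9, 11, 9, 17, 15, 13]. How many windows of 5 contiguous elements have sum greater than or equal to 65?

[7, 19, 17, 4, 14] → sum 61
[19, 17, 4, 14, 20] → sum 74  ≥ 65 ✓
[17, 4, 14, 20, 11] → sum 66  ≥ 65 ✓
[4, 14, 20, 11, 1] → sum 50
[14, 20, 11, 1, 9] → sum 55
[20, 11, 1, 9, 11] → sum 52
[11, 1, 9, 11, 9] → sum 41
[1, 9, 11, 9, 17] → sum 47
[9, 11, 9, 17, 15] → sum 61
[11, 9, 17, 15, 13] → sum 65  ≥ 65 ✓
3 windows satisfy the condition.

3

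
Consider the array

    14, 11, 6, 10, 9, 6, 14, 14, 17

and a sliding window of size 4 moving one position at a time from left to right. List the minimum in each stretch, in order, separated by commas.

6, 6, 6, 6, 6, 6

(14, 11, 6, 10) → min 6
(11, 6, 10, 9) → min 6
(6, 10, 9, 6) → min 6
(10, 9, 6, 14) → min 6
(9, 6, 14, 14) → min 6
(6, 14, 14, 17) → min 6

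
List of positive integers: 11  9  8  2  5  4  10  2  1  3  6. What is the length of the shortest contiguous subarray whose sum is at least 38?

6

add 11: running sum 11 < 38
add 9: running sum 20 < 38
add 8: running sum 28 < 38
add 2: running sum 30 < 38
add 5: running sum 35 < 38
add 4: shortest ending here [11, 9, 8, 2, 5, 4] sum 39, len 6
add 10: shortest ending here [9, 8, 2, 5, 4, 10] sum 38, len 6
add 2: shortest ending here [9, 8, 2, 5, 4, 10, 2] sum 40, len 7
add 1: shortest ending here [9, 8, 2, 5, 4, 10, 2, 1] sum 41, len 8
add 3: shortest ending here [9, 8, 2, 5, 4, 10, 2, 1, 3] sum 44, len 9
add 6: shortest ending here [8, 2, 5, 4, 10, 2, 1, 3, 6] sum 41, len 9
Shortest qualifying length: 6.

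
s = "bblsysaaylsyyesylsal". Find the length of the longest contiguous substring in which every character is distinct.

4

[b] len 1
[b] len 1
[b, l] len 2
[b, l, s] len 3
[b, l, s, y] len 4
[y, s] len 2
[y, s, a] len 3
[a] len 1
[a, y] len 2
[a, y, l] len 3
[a, y, l, s] len 4
[l, s, y] len 3
[y] len 1
[y, e] len 2
[y, e, s] len 3
[e, s, y] len 3
[e, s, y, l] len 4
[y, l, s] len 3
[y, l, s, a] len 4
[s, a, l] len 3
Longest all-distinct length: 4.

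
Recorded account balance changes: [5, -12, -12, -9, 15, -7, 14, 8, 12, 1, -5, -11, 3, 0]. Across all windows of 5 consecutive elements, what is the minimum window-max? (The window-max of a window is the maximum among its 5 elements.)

(5, -12, -12, -9, 15) → max 15
(-12, -12, -9, 15, -7) → max 15
(-12, -9, 15, -7, 14) → max 15
(-9, 15, -7, 14, 8) → max 15
(15, -7, 14, 8, 12) → max 15
(-7, 14, 8, 12, 1) → max 14
(14, 8, 12, 1, -5) → max 14
(8, 12, 1, -5, -11) → max 12
(12, 1, -5, -11, 3) → max 12
(1, -5, -11, 3, 0) → max 3
Minimum of these is 3.

3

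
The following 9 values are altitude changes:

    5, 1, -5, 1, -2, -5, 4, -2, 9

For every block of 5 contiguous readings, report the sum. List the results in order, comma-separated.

0, -10, -7, -4, 4

Sliding a size-5 window across the 9 values:
[5, 1, -5, 1, -2] → sum 0
[1, -5, 1, -2, -5] → sum -10
[-5, 1, -2, -5, 4] → sum -7
[1, -2, -5, 4, -2] → sum -4
[-2, -5, 4, -2, 9] → sum 4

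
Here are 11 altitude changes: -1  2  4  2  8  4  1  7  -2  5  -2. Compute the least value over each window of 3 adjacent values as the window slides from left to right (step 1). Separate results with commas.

[-1, 2, 4] → min -1
[2, 4, 2] → min 2
[4, 2, 8] → min 2
[2, 8, 4] → min 2
[8, 4, 1] → min 1
[4, 1, 7] → min 1
[1, 7, -2] → min -2
[7, -2, 5] → min -2
[-2, 5, -2] → min -2

-1, 2, 2, 2, 1, 1, -2, -2, -2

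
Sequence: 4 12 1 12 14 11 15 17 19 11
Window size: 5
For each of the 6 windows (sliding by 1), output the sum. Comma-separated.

43, 50, 53, 69, 76, 73

[4, 12, 1, 12, 14] → sum 43
[12, 1, 12, 14, 11] → sum 50
[1, 12, 14, 11, 15] → sum 53
[12, 14, 11, 15, 17] → sum 69
[14, 11, 15, 17, 19] → sum 76
[11, 15, 17, 19, 11] → sum 73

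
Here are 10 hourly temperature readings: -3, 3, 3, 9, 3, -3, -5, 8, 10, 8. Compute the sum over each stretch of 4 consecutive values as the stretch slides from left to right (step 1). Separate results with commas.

(-3, 3, 3, 9) → sum 12
(3, 3, 9, 3) → sum 18
(3, 9, 3, -3) → sum 12
(9, 3, -3, -5) → sum 4
(3, -3, -5, 8) → sum 3
(-3, -5, 8, 10) → sum 10
(-5, 8, 10, 8) → sum 21

12, 18, 12, 4, 3, 10, 21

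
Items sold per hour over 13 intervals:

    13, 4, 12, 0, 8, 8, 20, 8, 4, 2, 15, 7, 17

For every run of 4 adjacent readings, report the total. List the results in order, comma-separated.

13 4 12 0 → sum 29
4 12 0 8 → sum 24
12 0 8 8 → sum 28
0 8 8 20 → sum 36
8 8 20 8 → sum 44
8 20 8 4 → sum 40
20 8 4 2 → sum 34
8 4 2 15 → sum 29
4 2 15 7 → sum 28
2 15 7 17 → sum 41

29, 24, 28, 36, 44, 40, 34, 29, 28, 41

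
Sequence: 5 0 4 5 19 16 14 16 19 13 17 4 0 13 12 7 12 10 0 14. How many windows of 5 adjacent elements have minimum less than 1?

9

[5, 0, 4, 5, 19] → min 0  < 1 ✓
[0, 4, 5, 19, 16] → min 0  < 1 ✓
[4, 5, 19, 16, 14] → min 4
[5, 19, 16, 14, 16] → min 5
[19, 16, 14, 16, 19] → min 14
[16, 14, 16, 19, 13] → min 13
[14, 16, 19, 13, 17] → min 13
[16, 19, 13, 17, 4] → min 4
[19, 13, 17, 4, 0] → min 0  < 1 ✓
[13, 17, 4, 0, 13] → min 0  < 1 ✓
[17, 4, 0, 13, 12] → min 0  < 1 ✓
[4, 0, 13, 12, 7] → min 0  < 1 ✓
[0, 13, 12, 7, 12] → min 0  < 1 ✓
[13, 12, 7, 12, 10] → min 7
[12, 7, 12, 10, 0] → min 0  < 1 ✓
[7, 12, 10, 0, 14] → min 0  < 1 ✓
9 windows satisfy the condition.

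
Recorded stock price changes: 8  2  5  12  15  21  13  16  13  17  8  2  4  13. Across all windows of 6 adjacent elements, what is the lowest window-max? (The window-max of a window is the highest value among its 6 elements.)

(8, 2, 5, 12, 15, 21) → max 21
(2, 5, 12, 15, 21, 13) → max 21
(5, 12, 15, 21, 13, 16) → max 21
(12, 15, 21, 13, 16, 13) → max 21
(15, 21, 13, 16, 13, 17) → max 21
(21, 13, 16, 13, 17, 8) → max 21
(13, 16, 13, 17, 8, 2) → max 17
(16, 13, 17, 8, 2, 4) → max 17
(13, 17, 8, 2, 4, 13) → max 17
Lowest of these is 17.

17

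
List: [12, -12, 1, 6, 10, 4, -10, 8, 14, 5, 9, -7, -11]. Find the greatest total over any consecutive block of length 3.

12 -12 1 → sum 1
-12 1 6 → sum -5
1 6 10 → sum 17
6 10 4 → sum 20
10 4 -10 → sum 4
4 -10 8 → sum 2
-10 8 14 → sum 12
8 14 5 → sum 27
14 5 9 → sum 28
5 9 -7 → sum 7
9 -7 -11 → sum -9
Greatest of these is 28.

28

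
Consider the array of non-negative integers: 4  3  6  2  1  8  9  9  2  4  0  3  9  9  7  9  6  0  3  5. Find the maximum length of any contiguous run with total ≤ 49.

11

→ 4: sum 4, len 1
→ 3: sum 7, len 2
→ 6: sum 13, len 3
→ 2: sum 15, len 4
→ 1: sum 16, len 5
→ 8: sum 24, len 6
→ 9: sum 33, len 7
→ 9: sum 42, len 8
→ 2: sum 44, len 9
→ 4: sum 48, len 10
→ 0: sum 48, len 11
→ 3 (dropped 4): sum 47, len 11
→ 9 (dropped 3, 6): sum 47, len 10
→ 9 (dropped 2, 1, 8): sum 45, len 8
→ 7 (dropped 9): sum 43, len 8
→ 9 (dropped 9): sum 43, len 8
→ 6: sum 49, len 9
→ 0: sum 49, len 10
→ 3 (dropped 2, 4): sum 46, len 9
→ 5 (dropped 0, 3): sum 48, len 8
Longest length seen: 11.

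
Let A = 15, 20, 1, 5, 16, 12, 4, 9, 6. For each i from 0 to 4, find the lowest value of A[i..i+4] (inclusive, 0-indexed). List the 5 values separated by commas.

Sliding a size-5 window across the 9 values:
(15, 20, 1, 5, 16) → min 1
(20, 1, 5, 16, 12) → min 1
(1, 5, 16, 12, 4) → min 1
(5, 16, 12, 4, 9) → min 4
(16, 12, 4, 9, 6) → min 4

1, 1, 1, 4, 4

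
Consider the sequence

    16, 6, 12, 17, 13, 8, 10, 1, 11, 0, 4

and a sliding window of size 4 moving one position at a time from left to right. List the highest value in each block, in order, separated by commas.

17, 17, 17, 17, 13, 11, 11, 11

[16, 6, 12, 17] → max 17
[6, 12, 17, 13] → max 17
[12, 17, 13, 8] → max 17
[17, 13, 8, 10] → max 17
[13, 8, 10, 1] → max 13
[8, 10, 1, 11] → max 11
[10, 1, 11, 0] → max 11
[1, 11, 0, 4] → max 11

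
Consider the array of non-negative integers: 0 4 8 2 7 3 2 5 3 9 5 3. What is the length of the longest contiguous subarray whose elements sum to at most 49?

add 0: [0] sum 0, len 1
add 4: [0, 4] sum 4, len 2
add 8: [0, 4, 8] sum 12, len 3
add 2: [0, 4, 8, 2] sum 14, len 4
add 7: [0, 4, 8, 2, 7] sum 21, len 5
add 3: [0, 4, 8, 2, 7, 3] sum 24, len 6
add 2: [0, 4, 8, 2, 7, 3, 2] sum 26, len 7
add 5: [0, 4, 8, 2, 7, 3, 2, 5] sum 31, len 8
add 3: [0, 4, 8, 2, 7, 3, 2, 5, 3] sum 34, len 9
add 9: [0, 4, 8, 2, 7, 3, 2, 5, 3, 9] sum 43, len 10
add 5: [0, 4, 8, 2, 7, 3, 2, 5, 3, 9, 5] sum 48, len 11
add 3: [8, 2, 7, 3, 2, 5, 3, 9, 5, 3] sum 47, len 10
Longest length seen: 11.

11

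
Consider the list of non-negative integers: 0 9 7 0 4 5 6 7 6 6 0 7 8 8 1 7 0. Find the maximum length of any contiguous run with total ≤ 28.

6

→ 0: sum 0, len 1
→ 9: sum 9, len 2
→ 7: sum 16, len 3
→ 0: sum 16, len 4
→ 4: sum 20, len 5
→ 5: sum 25, len 6
→ 6 (dropped 0, 9): sum 22, len 5
→ 7 (dropped 7): sum 22, len 5
→ 6: sum 28, len 6
→ 6 (dropped 0, 4, 5): sum 25, len 4
→ 0: sum 25, len 5
→ 7 (dropped 6): sum 26, len 5
→ 8 (dropped 7): sum 27, len 5
→ 8 (dropped 6, 6): sum 23, len 4
→ 1: sum 24, len 5
→ 7 (dropped 0, 7): sum 24, len 4
→ 0: sum 24, len 5
Longest length seen: 6.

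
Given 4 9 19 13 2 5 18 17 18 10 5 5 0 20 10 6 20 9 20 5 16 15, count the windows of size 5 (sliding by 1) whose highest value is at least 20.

(4, 9, 19, 13, 2) → max 19
(9, 19, 13, 2, 5) → max 19
(19, 13, 2, 5, 18) → max 19
(13, 2, 5, 18, 17) → max 18
(2, 5, 18, 17, 18) → max 18
(5, 18, 17, 18, 10) → max 18
(18, 17, 18, 10, 5) → max 18
(17, 18, 10, 5, 5) → max 18
(18, 10, 5, 5, 0) → max 18
(10, 5, 5, 0, 20) → max 20  ≥ 20 ✓
(5, 5, 0, 20, 10) → max 20  ≥ 20 ✓
(5, 0, 20, 10, 6) → max 20  ≥ 20 ✓
(0, 20, 10, 6, 20) → max 20  ≥ 20 ✓
(20, 10, 6, 20, 9) → max 20  ≥ 20 ✓
(10, 6, 20, 9, 20) → max 20  ≥ 20 ✓
(6, 20, 9, 20, 5) → max 20  ≥ 20 ✓
(20, 9, 20, 5, 16) → max 20  ≥ 20 ✓
(9, 20, 5, 16, 15) → max 20  ≥ 20 ✓
9 windows satisfy the condition.

9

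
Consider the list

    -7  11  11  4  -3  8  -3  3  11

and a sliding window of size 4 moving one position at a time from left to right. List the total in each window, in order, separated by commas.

19, 23, 20, 6, 5, 19

-7 11 11 4 → sum 19
11 11 4 -3 → sum 23
11 4 -3 8 → sum 20
4 -3 8 -3 → sum 6
-3 8 -3 3 → sum 5
8 -3 3 11 → sum 19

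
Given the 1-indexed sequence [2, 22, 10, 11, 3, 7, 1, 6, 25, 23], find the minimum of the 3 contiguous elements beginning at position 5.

Elements at indices 5..7: 3, 7, 1
min(3, 7, 1) = 1

1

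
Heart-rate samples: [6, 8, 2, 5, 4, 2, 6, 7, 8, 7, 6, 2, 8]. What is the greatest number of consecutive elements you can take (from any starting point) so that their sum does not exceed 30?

6

add 6: [6] sum 6, len 1
add 8: [6, 8] sum 14, len 2
add 2: [6, 8, 2] sum 16, len 3
add 5: [6, 8, 2, 5] sum 21, len 4
add 4: [6, 8, 2, 5, 4] sum 25, len 5
add 2: [6, 8, 2, 5, 4, 2] sum 27, len 6
add 6: [8, 2, 5, 4, 2, 6] sum 27, len 6
add 7: [2, 5, 4, 2, 6, 7] sum 26, len 6
add 8: [4, 2, 6, 7, 8] sum 27, len 5
add 7: [2, 6, 7, 8, 7] sum 30, len 5
add 6: [7, 8, 7, 6] sum 28, len 4
add 2: [7, 8, 7, 6, 2] sum 30, len 5
add 8: [7, 6, 2, 8] sum 23, len 4
Longest length seen: 6.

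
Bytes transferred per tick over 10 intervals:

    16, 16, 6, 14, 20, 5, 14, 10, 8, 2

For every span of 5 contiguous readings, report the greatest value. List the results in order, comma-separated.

[16, 16, 6, 14, 20] → max 20
[16, 6, 14, 20, 5] → max 20
[6, 14, 20, 5, 14] → max 20
[14, 20, 5, 14, 10] → max 20
[20, 5, 14, 10, 8] → max 20
[5, 14, 10, 8, 2] → max 14

20, 20, 20, 20, 20, 14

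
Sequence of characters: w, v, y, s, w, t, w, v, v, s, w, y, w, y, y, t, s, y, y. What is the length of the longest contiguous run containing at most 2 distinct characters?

5

[w] 1 distinct, len 1
[w, v] 2 distinct, len 2
[v, y] 2 distinct, len 2
[y, s] 2 distinct, len 2
[s, w] 2 distinct, len 2
[w, t] 2 distinct, len 2
[w, t, w] 2 distinct, len 3
[w, v] 2 distinct, len 2
[w, v, v] 2 distinct, len 3
[v, v, s] 2 distinct, len 3
[s, w] 2 distinct, len 2
[w, y] 2 distinct, len 2
[w, y, w] 2 distinct, len 3
[w, y, w, y] 2 distinct, len 4
[w, y, w, y, y] 2 distinct, len 5
[y, y, t] 2 distinct, len 3
[t, s] 2 distinct, len 2
[s, y] 2 distinct, len 2
[s, y, y] 2 distinct, len 3
Longest length with ≤2 distinct: 5.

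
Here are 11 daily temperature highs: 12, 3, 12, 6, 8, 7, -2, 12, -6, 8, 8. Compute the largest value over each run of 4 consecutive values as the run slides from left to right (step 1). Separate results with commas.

12, 12, 12, 8, 12, 12, 12, 12

Sliding a size-4 window across the 11 values:
[12, 3, 12, 6] → max 12
[3, 12, 6, 8] → max 12
[12, 6, 8, 7] → max 12
[6, 8, 7, -2] → max 8
[8, 7, -2, 12] → max 12
[7, -2, 12, -6] → max 12
[-2, 12, -6, 8] → max 12
[12, -6, 8, 8] → max 12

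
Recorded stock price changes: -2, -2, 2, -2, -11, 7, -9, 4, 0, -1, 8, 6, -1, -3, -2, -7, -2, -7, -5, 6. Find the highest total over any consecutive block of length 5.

17

(-2, -2, 2, -2, -11) → sum -15
(-2, 2, -2, -11, 7) → sum -6
(2, -2, -11, 7, -9) → sum -13
(-2, -11, 7, -9, 4) → sum -11
(-11, 7, -9, 4, 0) → sum -9
(7, -9, 4, 0, -1) → sum 1
(-9, 4, 0, -1, 8) → sum 2
(4, 0, -1, 8, 6) → sum 17
(0, -1, 8, 6, -1) → sum 12
(-1, 8, 6, -1, -3) → sum 9
(8, 6, -1, -3, -2) → sum 8
(6, -1, -3, -2, -7) → sum -7
(-1, -3, -2, -7, -2) → sum -15
(-3, -2, -7, -2, -7) → sum -21
(-2, -7, -2, -7, -5) → sum -23
(-7, -2, -7, -5, 6) → sum -15
Highest of these is 17.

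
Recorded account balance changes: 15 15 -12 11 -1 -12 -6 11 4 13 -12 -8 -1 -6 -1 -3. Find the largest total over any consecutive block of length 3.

28

15 15 -12 → sum 18
15 -12 11 → sum 14
-12 11 -1 → sum -2
11 -1 -12 → sum -2
-1 -12 -6 → sum -19
-12 -6 11 → sum -7
-6 11 4 → sum 9
11 4 13 → sum 28
4 13 -12 → sum 5
13 -12 -8 → sum -7
-12 -8 -1 → sum -21
-8 -1 -6 → sum -15
-1 -6 -1 → sum -8
-6 -1 -3 → sum -10
Largest of these is 28.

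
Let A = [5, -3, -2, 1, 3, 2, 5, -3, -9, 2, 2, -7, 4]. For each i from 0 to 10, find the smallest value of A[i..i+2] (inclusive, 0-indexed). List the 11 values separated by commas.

Sliding a size-3 window across the 13 values:
(5, -3, -2) → min -3
(-3, -2, 1) → min -3
(-2, 1, 3) → min -2
(1, 3, 2) → min 1
(3, 2, 5) → min 2
(2, 5, -3) → min -3
(5, -3, -9) → min -9
(-3, -9, 2) → min -9
(-9, 2, 2) → min -9
(2, 2, -7) → min -7
(2, -7, 4) → min -7

-3, -3, -2, 1, 2, -3, -9, -9, -9, -7, -7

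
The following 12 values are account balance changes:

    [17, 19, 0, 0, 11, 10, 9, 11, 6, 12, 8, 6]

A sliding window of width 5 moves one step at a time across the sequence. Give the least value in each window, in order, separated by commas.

0, 0, 0, 0, 6, 6, 6, 6

(17, 19, 0, 0, 11) → min 0
(19, 0, 0, 11, 10) → min 0
(0, 0, 11, 10, 9) → min 0
(0, 11, 10, 9, 11) → min 0
(11, 10, 9, 11, 6) → min 6
(10, 9, 11, 6, 12) → min 6
(9, 11, 6, 12, 8) → min 6
(11, 6, 12, 8, 6) → min 6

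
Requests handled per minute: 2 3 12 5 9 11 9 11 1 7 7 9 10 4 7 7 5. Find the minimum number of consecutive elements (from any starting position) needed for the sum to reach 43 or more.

5

add 2: running sum 2 < 43
add 3: running sum 5 < 43
add 12: running sum 17 < 43
add 5: running sum 22 < 43
add 9: running sum 31 < 43
add 11: running sum 42 < 43
add 9: shortest ending here [12, 5, 9, 11, 9] sum 46, len 5
add 11: shortest ending here [5, 9, 11, 9, 11] sum 45, len 5
add 1: shortest ending here [5, 9, 11, 9, 11, 1] sum 46, len 6
add 7: shortest ending here [9, 11, 9, 11, 1, 7] sum 48, len 6
add 7: shortest ending here [11, 9, 11, 1, 7, 7] sum 46, len 6
add 9: shortest ending here [9, 11, 1, 7, 7, 9] sum 44, len 6
add 10: shortest ending here [11, 1, 7, 7, 9, 10] sum 45, len 6
add 4: shortest ending here [11, 1, 7, 7, 9, 10, 4] sum 49, len 7
add 7: shortest ending here [7, 7, 9, 10, 4, 7] sum 44, len 6
add 7: shortest ending here [7, 9, 10, 4, 7, 7] sum 44, len 6
add 5: shortest ending here [7, 9, 10, 4, 7, 7, 5] sum 49, len 7
Shortest qualifying length: 5.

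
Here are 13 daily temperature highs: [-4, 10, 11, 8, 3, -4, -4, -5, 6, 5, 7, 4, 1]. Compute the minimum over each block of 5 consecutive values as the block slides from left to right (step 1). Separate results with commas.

Sliding a size-5 window across the 13 values:
-4 10 11 8 3 → min -4
10 11 8 3 -4 → min -4
11 8 3 -4 -4 → min -4
8 3 -4 -4 -5 → min -5
3 -4 -4 -5 6 → min -5
-4 -4 -5 6 5 → min -5
-4 -5 6 5 7 → min -5
-5 6 5 7 4 → min -5
6 5 7 4 1 → min 1

-4, -4, -4, -5, -5, -5, -5, -5, 1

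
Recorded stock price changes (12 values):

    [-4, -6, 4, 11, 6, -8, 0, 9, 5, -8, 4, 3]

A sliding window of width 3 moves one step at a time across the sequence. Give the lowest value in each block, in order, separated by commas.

-6, -6, 4, -8, -8, -8, 0, -8, -8, -8

Sliding a size-3 window across the 12 values:
[-4, -6, 4] → min -6
[-6, 4, 11] → min -6
[4, 11, 6] → min 4
[11, 6, -8] → min -8
[6, -8, 0] → min -8
[-8, 0, 9] → min -8
[0, 9, 5] → min 0
[9, 5, -8] → min -8
[5, -8, 4] → min -8
[-8, 4, 3] → min -8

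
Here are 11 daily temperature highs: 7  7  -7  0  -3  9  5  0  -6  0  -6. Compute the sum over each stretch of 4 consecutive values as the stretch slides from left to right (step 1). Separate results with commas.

7, -3, -1, 11, 11, 8, -1, -12

Sliding a size-4 window across the 11 values:
[7, 7, -7, 0] → sum 7
[7, -7, 0, -3] → sum -3
[-7, 0, -3, 9] → sum -1
[0, -3, 9, 5] → sum 11
[-3, 9, 5, 0] → sum 11
[9, 5, 0, -6] → sum 8
[5, 0, -6, 0] → sum -1
[0, -6, 0, -6] → sum -12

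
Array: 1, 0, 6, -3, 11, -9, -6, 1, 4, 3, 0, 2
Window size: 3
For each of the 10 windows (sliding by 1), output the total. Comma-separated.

Sliding a size-3 window across the 12 values:
[1, 0, 6] → sum 7
[0, 6, -3] → sum 3
[6, -3, 11] → sum 14
[-3, 11, -9] → sum -1
[11, -9, -6] → sum -4
[-9, -6, 1] → sum -14
[-6, 1, 4] → sum -1
[1, 4, 3] → sum 8
[4, 3, 0] → sum 7
[3, 0, 2] → sum 5

7, 3, 14, -1, -4, -14, -1, 8, 7, 5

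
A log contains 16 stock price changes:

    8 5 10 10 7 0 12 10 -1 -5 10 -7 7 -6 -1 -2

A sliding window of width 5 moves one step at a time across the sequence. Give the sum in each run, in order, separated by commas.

40, 32, 39, 39, 28, 16, 26, 7, 4, -1, 3, -9

(8, 5, 10, 10, 7) → sum 40
(5, 10, 10, 7, 0) → sum 32
(10, 10, 7, 0, 12) → sum 39
(10, 7, 0, 12, 10) → sum 39
(7, 0, 12, 10, -1) → sum 28
(0, 12, 10, -1, -5) → sum 16
(12, 10, -1, -5, 10) → sum 26
(10, -1, -5, 10, -7) → sum 7
(-1, -5, 10, -7, 7) → sum 4
(-5, 10, -7, 7, -6) → sum -1
(10, -7, 7, -6, -1) → sum 3
(-7, 7, -6, -1, -2) → sum -9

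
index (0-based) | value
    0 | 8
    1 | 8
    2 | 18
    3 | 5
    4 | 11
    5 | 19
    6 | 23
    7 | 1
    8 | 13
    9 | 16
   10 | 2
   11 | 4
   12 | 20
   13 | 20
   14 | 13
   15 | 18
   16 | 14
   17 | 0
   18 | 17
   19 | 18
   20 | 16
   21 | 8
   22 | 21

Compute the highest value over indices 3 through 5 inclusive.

19

Elements at indices 3..5: 5, 11, 19
max(5, 11, 19) = 19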